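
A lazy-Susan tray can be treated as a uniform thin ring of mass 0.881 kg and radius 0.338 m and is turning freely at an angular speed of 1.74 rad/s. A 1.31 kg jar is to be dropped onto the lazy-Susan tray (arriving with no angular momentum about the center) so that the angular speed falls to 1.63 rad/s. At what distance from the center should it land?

The added mass arrives with no angular momentum about the center, and any external torque about the center is negligible, so the system's angular momentum is conserved.
I_p = (0.881)(0.338)² = 0.1006 kg·m².
I_p ω_i = (I_p + m r²) ω_f ⇒ m r² = I_p(ω_i/ω_f − 1) = 0.1006(1.74/1.63 − 1) = 0.006792 kg·m².
r = √(0.006792/1.31) = 0.07201 m.

r ≈ 0.0720 m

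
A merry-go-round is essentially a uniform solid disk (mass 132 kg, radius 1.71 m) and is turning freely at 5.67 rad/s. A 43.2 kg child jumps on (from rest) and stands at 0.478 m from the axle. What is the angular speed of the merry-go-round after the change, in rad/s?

ω_f ≈ 5.39 rad/s

The added mass arrives with no angular momentum about the axle, and any external torque about the axle is negligible, so the system's angular momentum is conserved.
I_p = ½(132)(1.71)² = 193.0 kg·m².
Added inertia Σmr² = (43.2)(0.478)² = 9.871 kg·m²; I_f = 193.0 + 9.871 = 202.9 kg·m².
ω_f = I_p ω_i / I_f = (193.0)(5.67) / 202.9 = 5.394 rad/s.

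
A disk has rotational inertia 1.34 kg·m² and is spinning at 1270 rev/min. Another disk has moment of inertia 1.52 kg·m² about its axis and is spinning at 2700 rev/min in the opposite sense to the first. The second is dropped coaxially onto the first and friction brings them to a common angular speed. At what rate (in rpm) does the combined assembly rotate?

|ω_f| ≈ 840 rpm

The coupling torques are internal; angular momentum about the shared axis is conserved.
Taking A's sense as positive: L = (1.340)(1270) − (1.520)(2700) = -2402 kg·m²·rpm.
Combined I = 1.340 + 1.520 = 2.860 kg·m².
ω_f = L / I = -2402 / 2.860 = -839.9 rpm.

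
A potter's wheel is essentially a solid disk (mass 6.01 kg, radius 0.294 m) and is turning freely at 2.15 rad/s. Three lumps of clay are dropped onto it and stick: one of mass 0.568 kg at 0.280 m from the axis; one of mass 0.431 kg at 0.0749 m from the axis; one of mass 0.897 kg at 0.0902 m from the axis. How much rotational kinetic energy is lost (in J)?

No external torque acts about the axis; L_before = L_after.
I_p = ½(6.01)(0.294)² = 0.2597 kg·m².
Added inertia Σmr² = (0.568)(0.280)² + (0.431)(0.0749)² + (0.897)(0.0902)² = 0.05425 kg·m²; I_f = 0.2597 + 0.05425 = 0.3140 kg·m².
ω_f = I_p ω_i / I_f = (0.2597)(2.15) / 0.3140 = 1.779 rad/s.
KE_i = ½(0.2597)(2.150 rad/s)² = 0.6003 J; KE_f = ½(0.3140)(1.779)² = 0.4966 J.

energy lost ≈ 0.104 J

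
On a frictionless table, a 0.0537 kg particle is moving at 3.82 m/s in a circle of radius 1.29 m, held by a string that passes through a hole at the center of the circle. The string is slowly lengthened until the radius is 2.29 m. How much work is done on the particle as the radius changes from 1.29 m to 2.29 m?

The only horizontal force on the mass is along the cord (radial), so it exerts no torque about the hole and angular momentum m v r is conserved.
v₂ = v₁ r₁ / r₂ = (3.82)(1.29) / (2.29) = 2.152 m/s.
W = ΔKE = ½m(v₂² − v₁²) = -0.2675 J.

W ≈ -0.267 J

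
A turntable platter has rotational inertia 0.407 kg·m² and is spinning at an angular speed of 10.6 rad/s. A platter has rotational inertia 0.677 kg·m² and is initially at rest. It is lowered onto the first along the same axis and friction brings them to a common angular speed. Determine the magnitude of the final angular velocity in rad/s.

No external torque acts about the common axis, so total angular momentum is conserved.
Taking A's sense as positive: L = (0.4070)(10.6) = 4.314 kg·m²·rad/s.
Combined I = 0.4070 + 0.6770 = 1.084 kg·m².
ω_f = L / I = 4.314 / 1.084 = 3.980 rad/s.

|ω_f| ≈ 3.98 rad/s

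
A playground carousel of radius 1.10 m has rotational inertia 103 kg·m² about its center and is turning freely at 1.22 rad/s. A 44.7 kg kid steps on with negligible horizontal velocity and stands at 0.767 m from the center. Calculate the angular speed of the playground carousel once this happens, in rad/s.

ω_f ≈ 0.972 rad/s

The added mass arrives with no angular momentum about the center, and any external torque about the center is negligible, so the system's angular momentum is conserved.
Added inertia Σmr² = (44.7)(0.767)² = 26.30 kg·m²; I_f = 103.0 + 26.30 = 129.3 kg·m².
ω_f = I_p ω_i / I_f = (103.0)(1.22) / 129.3 = 0.9719 rad/s.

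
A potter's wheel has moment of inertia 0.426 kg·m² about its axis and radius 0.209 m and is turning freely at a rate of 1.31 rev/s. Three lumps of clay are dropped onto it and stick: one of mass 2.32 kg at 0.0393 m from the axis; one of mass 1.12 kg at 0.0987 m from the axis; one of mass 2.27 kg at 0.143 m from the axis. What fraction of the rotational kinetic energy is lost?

No external torque acts about the axis; L_before = L_after.
Added inertia Σmr² = (2.32)(0.0393)² + (1.12)(0.0987)² + (2.27)(0.143)² = 0.06091 kg·m²; I_f = 0.4260 + 0.06091 = 0.4869 kg·m².
ω_f = I_p ω_i / I_f = (0.4260)(1.31) / 0.4869 = 1.146 rev/s.
KE_i = ½(0.4260)(8.231 rad/s)² = 14.43 J; KE_f = ½(0.4869)(7.201)² = 12.63 J.
Fraction lost = 0.1251.

fraction ≈ 0.125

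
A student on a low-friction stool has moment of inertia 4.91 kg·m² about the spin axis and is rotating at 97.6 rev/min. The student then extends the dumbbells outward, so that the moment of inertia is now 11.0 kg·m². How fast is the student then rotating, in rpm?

ω₂ ≈ 43.6 rpm

Angular momentum about the spin axis is conserved since the torque about it is zero.
ω₂ = I₁ω₁ / I₂ = (4.910)(97.6 rpm) / (11.00) = 43.57 rpm.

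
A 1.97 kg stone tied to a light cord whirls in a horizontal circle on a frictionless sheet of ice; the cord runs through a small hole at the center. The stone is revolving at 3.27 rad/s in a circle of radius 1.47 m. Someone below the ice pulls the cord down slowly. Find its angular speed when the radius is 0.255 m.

The constraining force is radial, so m r² ω about the center is conserved.
ω₂ = ω₁ (r₁/r₂)² = (3.27)(1.47/0.255)² = 108.7 rad/s.

ω₂ ≈ 109 rad/s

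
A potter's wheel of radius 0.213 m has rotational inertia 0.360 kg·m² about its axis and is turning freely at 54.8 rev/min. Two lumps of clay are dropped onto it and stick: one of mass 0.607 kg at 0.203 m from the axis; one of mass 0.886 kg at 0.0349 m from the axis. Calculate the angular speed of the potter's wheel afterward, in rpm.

ω_f ≈ 51.1 rpm

The added mass arrives with no angular momentum about the axis, and any external torque about the axis is negligible, so the system's angular momentum is conserved.
Added inertia Σmr² = (0.607)(0.203)² + (0.886)(0.0349)² = 0.02609 kg·m²; I_f = 0.3600 + 0.02609 = 0.3861 kg·m².
ω_f = I_p ω_i / I_f = (0.3600)(54.8) / 0.3861 = 51.10 rpm.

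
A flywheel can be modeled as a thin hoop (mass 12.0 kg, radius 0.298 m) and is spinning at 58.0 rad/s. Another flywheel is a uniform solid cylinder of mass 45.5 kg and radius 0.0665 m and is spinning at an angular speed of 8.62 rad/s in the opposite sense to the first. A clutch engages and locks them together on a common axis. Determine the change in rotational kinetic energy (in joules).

ΔKE ≈ -204 J

The coupling torques are internal; angular momentum about the shared axis is conserved.
Moments of inertia: I_A = (12.0)(0.298)² = 1.066 kg·m²; I_B = ½(45.5)(0.0665)² = 0.1006 kg·m².
Taking A's sense as positive: L = (1.066)(58.0) − (0.1006)(8.62) = 60.94 kg·m²·rad/s.
Combined I = 1.066 + 0.1006 = 1.166 kg·m².
ω_f = L / I = 60.94 / 1.166 = 52.25 rad/s.
KE_i = ½ΣIω² = 1796 J; KE_f = ½(1.166)(52.25)² = 1592 J.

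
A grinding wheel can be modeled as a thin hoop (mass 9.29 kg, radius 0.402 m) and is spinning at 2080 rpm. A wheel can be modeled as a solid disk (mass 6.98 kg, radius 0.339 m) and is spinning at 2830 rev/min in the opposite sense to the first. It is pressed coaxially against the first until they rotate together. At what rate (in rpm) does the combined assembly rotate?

|ω_f| ≈ 1040 rpm

No external torque acts about the common axis, so total angular momentum is conserved.
Moments of inertia: I_A = (9.29)(0.402)² = 1.501 kg·m²; I_B = ½(6.98)(0.339)² = 0.4011 kg·m².
Taking A's sense as positive: L = (1.501)(2080) − (0.4011)(2830) = 1988 kg·m²·rpm.
Combined I = 1.501 + 0.4011 = 1.902 kg·m².
ω_f = L / I = 1988 / 1.902 = 1045 rpm.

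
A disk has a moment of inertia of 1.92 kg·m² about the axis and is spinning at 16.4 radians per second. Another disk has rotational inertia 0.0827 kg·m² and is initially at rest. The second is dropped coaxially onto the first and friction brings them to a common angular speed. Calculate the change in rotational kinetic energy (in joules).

ΔKE ≈ -10.7 J

No external torque acts about the common axis, so total angular momentum is conserved.
Taking A's sense as positive: L = (1.920)(16.4) = 31.49 kg·m²·rad/s.
Combined I = 1.920 + 0.08270 = 2.003 kg·m².
ω_f = L / I = 31.49 / 2.003 = 15.72 rad/s.
KE_i = ½ΣIω² = 258.2 J; KE_f = ½(2.003)(15.72)² = 247.5 J.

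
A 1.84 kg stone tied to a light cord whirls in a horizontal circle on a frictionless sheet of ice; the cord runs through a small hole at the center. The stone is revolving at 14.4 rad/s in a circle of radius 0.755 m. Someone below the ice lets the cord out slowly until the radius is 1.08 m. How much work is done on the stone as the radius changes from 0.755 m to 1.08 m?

W ≈ -55.6 J

The constraining force is radial, so m r² ω about the center is conserved.
ω₂ = ω₁ (r₁/r₂)² = (14.4)(0.755/1.08)² = 7.037 rad/s.
W = ΔKE = ½m(v₂² − v₁²) = -55.60 J.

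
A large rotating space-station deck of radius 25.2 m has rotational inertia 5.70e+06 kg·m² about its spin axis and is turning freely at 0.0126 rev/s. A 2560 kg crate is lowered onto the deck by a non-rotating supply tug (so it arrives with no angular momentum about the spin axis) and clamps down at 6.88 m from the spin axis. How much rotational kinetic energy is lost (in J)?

The added mass arrives with no angular momentum about the spin axis, and any external torque about the spin axis is negligible, so the system's angular momentum is conserved.
Added inertia Σmr² = (2560)(6.88)² = 1.212e+05 kg·m²; I_f = 5.700e+06 + 1.212e+05 = 5.821e+06 kg·m².
ω_f = I_p ω_i / I_f = (5.700e+06)(0.0126) / 5.821e+06 = 0.01234 rev/s.
KE_i = ½(5.700e+06)(0.07917 rad/s)² = 17860 J; KE_f = ½(5.821e+06)(0.07752)² = 17490 J.

energy lost ≈ 372 J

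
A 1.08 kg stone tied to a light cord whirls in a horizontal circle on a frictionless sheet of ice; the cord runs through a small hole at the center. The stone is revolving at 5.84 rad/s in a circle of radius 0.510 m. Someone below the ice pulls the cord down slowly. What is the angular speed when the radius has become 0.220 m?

ω₂ ≈ 31.4 rad/s

No torque about the axis ⇒ m r₁² ω₁ = m r₂² ω₂.
ω₂ = ω₁ (r₁/r₂)² = (5.84)(0.510/0.220)² = 31.38 rad/s.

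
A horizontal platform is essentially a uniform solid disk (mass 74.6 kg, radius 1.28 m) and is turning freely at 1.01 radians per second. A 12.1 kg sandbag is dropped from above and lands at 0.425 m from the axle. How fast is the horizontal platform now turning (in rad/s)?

ω_f ≈ 0.975 rad/s

The added mass arrives with no angular momentum about the axle, and any external torque about the axle is negligible, so the system's angular momentum is conserved.
I_p = ½(74.6)(1.28)² = 61.11 kg·m².
Added inertia Σmr² = (12.1)(0.425)² = 2.186 kg·m²; I_f = 61.11 + 2.186 = 63.30 kg·m².
ω_f = I_p ω_i / I_f = (61.11)(1.01) / 63.30 = 0.9751 rad/s.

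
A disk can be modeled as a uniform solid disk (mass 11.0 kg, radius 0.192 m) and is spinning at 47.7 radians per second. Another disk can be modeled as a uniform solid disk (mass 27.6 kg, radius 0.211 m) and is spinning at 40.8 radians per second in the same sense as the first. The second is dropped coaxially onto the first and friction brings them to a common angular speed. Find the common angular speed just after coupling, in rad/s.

The coupling torques are internal; angular momentum about the shared axis is conserved.
Moments of inertia: I_A = ½(11.0)(0.192)² = 0.2028 kg·m²; I_B = ½(27.6)(0.211)² = 0.6144 kg·m².
Taking A's sense as positive: L = (0.2028)(47.7) + (0.6144)(40.8) = 34.74 kg·m²·rad/s.
Combined I = 0.2028 + 0.6144 = 0.8171 kg·m².
ω_f = L / I = 34.74 / 0.8171 = 42.51 rad/s.

|ω_f| ≈ 42.5 rad/s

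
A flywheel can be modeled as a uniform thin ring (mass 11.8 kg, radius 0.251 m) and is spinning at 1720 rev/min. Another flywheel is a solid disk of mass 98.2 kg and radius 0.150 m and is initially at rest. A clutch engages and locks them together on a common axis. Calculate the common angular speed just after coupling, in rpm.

The coupling torques are internal; angular momentum about the shared axis is conserved.
Moments of inertia: I_A = (11.8)(0.251)² = 0.7434 kg·m²; I_B = ½(98.2)(0.150)² = 1.105 kg·m².
Taking A's sense as positive: L = (0.7434)(1720) = 1279 kg·m²·rpm.
Combined I = 0.7434 + 1.105 = 1.848 kg·m².
ω_f = L / I = 1279 / 1.848 = 691.9 rpm.

|ω_f| ≈ 692 rpm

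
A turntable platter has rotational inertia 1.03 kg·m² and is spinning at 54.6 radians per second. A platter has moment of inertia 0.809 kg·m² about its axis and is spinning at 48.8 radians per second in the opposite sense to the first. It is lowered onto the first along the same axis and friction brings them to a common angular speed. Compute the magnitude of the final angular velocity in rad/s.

No external torque acts about the common axis, so total angular momentum is conserved.
Taking A's sense as positive: L = (1.030)(54.6) − (0.8090)(48.8) = 16.76 kg·m²·rad/s.
Combined I = 1.030 + 0.8090 = 1.839 kg·m².
ω_f = L / I = 16.76 / 1.839 = 9.113 rad/s.

|ω_f| ≈ 9.11 rad/s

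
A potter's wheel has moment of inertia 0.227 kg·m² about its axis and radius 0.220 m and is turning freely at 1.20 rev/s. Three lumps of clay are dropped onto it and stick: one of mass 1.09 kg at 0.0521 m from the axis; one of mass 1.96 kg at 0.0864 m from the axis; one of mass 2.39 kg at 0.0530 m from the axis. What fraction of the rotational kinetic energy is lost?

fraction ≈ 0.0967

No external torque acts about the axis; L_before = L_after.
Added inertia Σmr² = (1.09)(0.0521)² + (1.96)(0.0864)² + (2.39)(0.0530)² = 0.02430 kg·m²; I_f = 0.2270 + 0.02430 = 0.2513 kg·m².
ω_f = I_p ω_i / I_f = (0.2270)(1.20) / 0.2513 = 1.084 rev/s.
KE_i = ½(0.2270)(7.540 rad/s)² = 6.452 J; KE_f = ½(0.2513)(6.811)² = 5.828 J.
Fraction lost = 0.09671.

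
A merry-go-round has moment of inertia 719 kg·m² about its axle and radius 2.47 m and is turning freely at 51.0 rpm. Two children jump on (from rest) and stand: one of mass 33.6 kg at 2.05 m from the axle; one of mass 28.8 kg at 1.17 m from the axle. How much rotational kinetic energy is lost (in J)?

energy lost ≈ 2060 J

The added mass arrives with no angular momentum about the axle, and any external torque about the axle is negligible, so the system's angular momentum is conserved.
Added inertia Σmr² = (33.6)(2.05)² + (28.8)(1.17)² = 180.6 kg·m²; I_f = 719.0 + 180.6 = 899.6 kg·m².
ω_f = I_p ω_i / I_f = (719.0)(51.0) / 899.6 = 40.76 rpm.
KE_i = ½(719.0)(5.341 rad/s)² = 10250 J; KE_f = ½(899.6)(4.268)² = 8195 J.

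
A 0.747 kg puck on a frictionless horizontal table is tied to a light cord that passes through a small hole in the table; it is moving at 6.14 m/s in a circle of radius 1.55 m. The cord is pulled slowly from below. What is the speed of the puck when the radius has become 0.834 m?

Central (radial) force ⇒ zero torque about the center ⇒ m v r is constant.
v₂ = v₁ r₁ / r₂ = (6.14)(1.55) / (0.834) = 11.41 m/s.

v₂ ≈ 11.4 m/s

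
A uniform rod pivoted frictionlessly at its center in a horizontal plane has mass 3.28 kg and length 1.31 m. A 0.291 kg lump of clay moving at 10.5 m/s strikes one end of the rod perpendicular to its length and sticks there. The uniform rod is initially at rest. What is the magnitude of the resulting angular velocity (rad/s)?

|ω_f| ≈ 3.37 rad/s

About the pivot the impulsive forces during the collision are internal, so angular momentum about that axis is conserved.
I_p = (1/12)(3.28)(1.31)² = 0.4691 kg·m². Taking the sense of the lump of clay's angular momentum as positive, L_{lump} = m v R = (0.291)(10.5)(1.31/2) = 2.001 kg·m²/s.
L_i = 0 + 2.001 = 2.001 kg·m²/s.
After sticking, I_f = I_p + m R² = 0.4691 + (0.291)(1.31/2)² = 0.5939 kg·m².
ω_f = L_i / I_f = 2.001 / 0.5939 = 3.370 rad/s.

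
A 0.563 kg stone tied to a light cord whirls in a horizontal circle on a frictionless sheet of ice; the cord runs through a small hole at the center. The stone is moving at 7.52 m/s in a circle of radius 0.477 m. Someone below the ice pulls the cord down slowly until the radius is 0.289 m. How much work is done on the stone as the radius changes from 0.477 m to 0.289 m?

Central (radial) force ⇒ zero torque about the center ⇒ m v r is constant.
v₂ = v₁ r₁ / r₂ = (7.52)(0.477) / (0.289) = 12.41 m/s.
W = ΔKE = ½m(v₂² − v₁²) = 27.45 J.

W ≈ 27.4 J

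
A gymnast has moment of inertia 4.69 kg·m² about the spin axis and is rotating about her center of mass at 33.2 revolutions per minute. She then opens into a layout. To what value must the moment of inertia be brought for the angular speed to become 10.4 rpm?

I₂ ≈ 15.0 kg·m²

With no external torque about the axis, L is conserved: I₁ω₁ = I₂ω₂.
I₂ = I₁ω₁ / ω₂ = (4.69)(33.2) / (10.4) = 14.97 kg·m².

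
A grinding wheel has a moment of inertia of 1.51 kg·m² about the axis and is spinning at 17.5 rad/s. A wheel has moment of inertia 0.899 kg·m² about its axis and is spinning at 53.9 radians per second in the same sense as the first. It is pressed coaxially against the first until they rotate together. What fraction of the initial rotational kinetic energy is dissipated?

No external torque acts about the common axis, so total angular momentum is conserved.
Taking A's sense as positive: L = (1.510)(17.5) + (0.8990)(53.9) = 74.88 kg·m²·rad/s.
Combined I = 1.510 + 0.8990 = 2.409 kg·m².
ω_f = L / I = 74.88 / 2.409 = 31.08 rad/s.
KE_i = ½ΣIω² = 1537 J; KE_f = ½(2.409)(31.08)² = 1164 J.
Fraction dissipated = (KE_i − KE_f)/KE_i = 0.2429.

fraction ≈ 0.243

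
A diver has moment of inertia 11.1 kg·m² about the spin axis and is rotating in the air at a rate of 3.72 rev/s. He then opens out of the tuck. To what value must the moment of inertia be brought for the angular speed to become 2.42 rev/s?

I₂ ≈ 17.1 kg·m²

No external torque acts about the spin axis, so angular momentum is conserved.
I₂ = I₁ω₁ / ω₂ = (11.1)(3.72) / (2.42) = 17.06 kg·m².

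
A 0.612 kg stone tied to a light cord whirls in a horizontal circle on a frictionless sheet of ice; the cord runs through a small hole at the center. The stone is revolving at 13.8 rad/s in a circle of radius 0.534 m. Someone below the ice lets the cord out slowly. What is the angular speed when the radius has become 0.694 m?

No torque about the axis ⇒ m r₁² ω₁ = m r₂² ω₂.
ω₂ = ω₁ (r₁/r₂)² = (13.8)(0.534/0.694)² = 8.170 rad/s.

ω₂ ≈ 8.17 rad/s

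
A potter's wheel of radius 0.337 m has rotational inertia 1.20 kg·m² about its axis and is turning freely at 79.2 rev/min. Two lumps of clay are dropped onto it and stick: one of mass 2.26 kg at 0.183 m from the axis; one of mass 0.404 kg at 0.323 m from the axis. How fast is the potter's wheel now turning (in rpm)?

ω_f ≈ 72.1 rpm

No external torque acts about the axis; L_before = L_after.
Added inertia Σmr² = (2.26)(0.183)² + (0.404)(0.323)² = 0.1178 kg·m²; I_f = 1.200 + 0.1178 = 1.318 kg·m².
ω_f = I_p ω_i / I_f = (1.200)(79.2) / 1.318 = 72.12 rpm.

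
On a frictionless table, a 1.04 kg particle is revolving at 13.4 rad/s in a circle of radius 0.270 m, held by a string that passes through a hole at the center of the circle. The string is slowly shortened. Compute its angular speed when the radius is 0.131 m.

No torque about the axis ⇒ m r₁² ω₁ = m r₂² ω₂.
ω₂ = ω₁ (r₁/r₂)² = (13.4)(0.270/0.131)² = 56.92 rad/s.

ω₂ ≈ 56.9 rad/s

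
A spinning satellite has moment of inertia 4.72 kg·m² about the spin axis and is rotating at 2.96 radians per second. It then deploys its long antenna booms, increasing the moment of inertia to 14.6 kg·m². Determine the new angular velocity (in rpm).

ω₂ ≈ 9.14 rpm

No external torque acts about the spin axis, so angular momentum is conserved.
ω₂ = I₁ω₁ / I₂ = (4.720)(2.96 rad/s) / (14.60) = 0.9569 rad/s = 9.138 rpm.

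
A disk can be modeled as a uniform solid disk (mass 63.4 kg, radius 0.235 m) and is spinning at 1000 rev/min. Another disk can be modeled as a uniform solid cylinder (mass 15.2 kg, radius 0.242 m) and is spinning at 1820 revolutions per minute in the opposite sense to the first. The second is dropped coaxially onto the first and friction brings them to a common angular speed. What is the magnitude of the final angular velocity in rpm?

No external torque acts about the common axis, so total angular momentum is conserved.
Moments of inertia: I_A = ½(63.4)(0.235)² = 1.751 kg·m²; I_B = ½(15.2)(0.242)² = 0.4451 kg·m².
Taking A's sense as positive: L = (1.751)(1000) − (0.4451)(1820) = 940.6 kg·m²·rpm.
Combined I = 1.751 + 0.4451 = 2.196 kg·m².
ω_f = L / I = 940.6 / 2.196 = 428.4 rpm.

|ω_f| ≈ 428 rpm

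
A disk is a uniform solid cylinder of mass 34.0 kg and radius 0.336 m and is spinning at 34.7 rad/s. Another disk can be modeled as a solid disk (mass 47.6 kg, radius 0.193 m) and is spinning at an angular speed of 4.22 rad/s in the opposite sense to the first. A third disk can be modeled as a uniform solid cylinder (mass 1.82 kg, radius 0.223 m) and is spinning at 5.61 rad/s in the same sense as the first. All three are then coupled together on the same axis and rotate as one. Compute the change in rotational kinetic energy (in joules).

ΔKE ≈ -466 J

The coupling torques are internal; angular momentum about the shared axis is conserved.
Moments of inertia: I_A = ½(34.0)(0.336)² = 1.919 kg·m²; I_B = ½(47.6)(0.193)² = 0.8865 kg·m²; I_C = ½(1.82)(0.223)² = 0.04525 kg·m².
Taking A's sense as positive: L = (1.919)(34.7) − (0.8865)(4.22) + (0.04525)(5.61) = 63.11 kg·m²·rad/s.
Combined I = 1.919 + 0.8865 + 0.04525 = 2.851 kg·m².
ω_f = L / I = 63.11 / 2.851 = 22.14 rad/s.
KE_i = ½ΣIω² = 1164 J; KE_f = ½(2.851)(22.14)² = 698.5 J.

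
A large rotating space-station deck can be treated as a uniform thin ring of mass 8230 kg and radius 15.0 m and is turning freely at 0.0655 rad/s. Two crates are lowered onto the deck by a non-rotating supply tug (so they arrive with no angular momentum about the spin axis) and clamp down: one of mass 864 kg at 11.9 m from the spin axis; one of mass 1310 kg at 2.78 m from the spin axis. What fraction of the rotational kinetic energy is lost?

fraction ≈ 0.0668

The added mass arrives with no angular momentum about the spin axis, and any external torque about the spin axis is negligible, so the system's angular momentum is conserved.
I_p = (8230)(15.0)² = 1.852e+06 kg·m².
Added inertia Σmr² = (864)(11.9)² + (1310)(2.78)² = 1.325e+05 kg·m²; I_f = 1.852e+06 + 1.325e+05 = 1.984e+06 kg·m².
ω_f = I_p ω_i / I_f = (1.852e+06)(0.0655) / 1.984e+06 = 0.06113 rad/s.
KE_i = ½(1.852e+06)(0.06550 rad/s)² = 3972 J; KE_f = ½(1.984e+06)(0.06113)² = 3707 J.
Fraction lost = 0.06676.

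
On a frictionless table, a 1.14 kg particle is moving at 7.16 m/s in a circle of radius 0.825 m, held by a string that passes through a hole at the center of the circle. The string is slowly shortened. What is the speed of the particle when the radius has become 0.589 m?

v₂ ≈ 10.0 m/s

Central (radial) force ⇒ zero torque about the center ⇒ m v r is constant.
v₂ = v₁ r₁ / r₂ = (7.16)(0.825) / (0.589) = 10.03 m/s.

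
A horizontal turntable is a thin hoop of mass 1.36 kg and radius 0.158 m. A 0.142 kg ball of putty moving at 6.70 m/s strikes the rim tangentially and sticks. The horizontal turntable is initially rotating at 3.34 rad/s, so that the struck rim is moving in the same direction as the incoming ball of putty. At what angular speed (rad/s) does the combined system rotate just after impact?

The axle reaction passes through the axle and exerts no torque about it; angular momentum about the axle is conserved through the impact.
I_p = (1.36)(0.158)² = 0.03395 kg·m². Taking the sense of the ball of putty's angular momentum as positive, L_{ball} = m v R = (0.142)(6.70)(0.158) = 0.1503 kg·m²/s.
L_i = +I_p ω_p + m v R = +(0.03395)(3.34) + 0.1503 = 0.2637 kg·m²/s.
After sticking, I_f = I_p + m R² = 0.03395 + (0.142)(0.158)² = 0.03750 kg·m².
ω_f = L_i / I_f = 0.2637 / 0.03750 = 7.033 rad/s.

|ω_f| ≈ 7.03 rad/s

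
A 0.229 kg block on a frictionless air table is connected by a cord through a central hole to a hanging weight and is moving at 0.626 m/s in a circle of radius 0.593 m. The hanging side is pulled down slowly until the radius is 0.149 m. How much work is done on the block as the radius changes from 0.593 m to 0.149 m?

W ≈ 0.666 J

Central (radial) force ⇒ zero torque about the center ⇒ m v r is constant.
v₂ = v₁ r₁ / r₂ = (0.626)(0.593) / (0.149) = 2.491 m/s.
W = ΔKE = ½m(v₂² − v₁²) = 0.6658 J.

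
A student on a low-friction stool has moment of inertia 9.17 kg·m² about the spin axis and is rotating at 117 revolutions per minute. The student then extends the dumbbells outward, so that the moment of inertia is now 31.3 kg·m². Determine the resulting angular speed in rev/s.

ω₂ ≈ 0.571 rev/s

No external torque acts about the spin axis, so angular momentum is conserved.
ω₂ = I₁ω₁ / I₂ = (9.170)(117 rpm) / (31.30) = 34.28 rpm = 0.5713 rev/s.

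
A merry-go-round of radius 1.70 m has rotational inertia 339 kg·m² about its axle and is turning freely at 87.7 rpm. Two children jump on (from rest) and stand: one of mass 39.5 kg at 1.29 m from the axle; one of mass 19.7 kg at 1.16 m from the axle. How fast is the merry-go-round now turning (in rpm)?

ω_f ≈ 68.9 rpm

No external torque acts about the axle; L_before = L_after.
Added inertia Σmr² = (39.5)(1.29)² + (19.7)(1.16)² = 92.24 kg·m²; I_f = 339.0 + 92.24 = 431.2 kg·m².
ω_f = I_p ω_i / I_f = (339.0)(87.7) / 431.2 = 68.94 rpm.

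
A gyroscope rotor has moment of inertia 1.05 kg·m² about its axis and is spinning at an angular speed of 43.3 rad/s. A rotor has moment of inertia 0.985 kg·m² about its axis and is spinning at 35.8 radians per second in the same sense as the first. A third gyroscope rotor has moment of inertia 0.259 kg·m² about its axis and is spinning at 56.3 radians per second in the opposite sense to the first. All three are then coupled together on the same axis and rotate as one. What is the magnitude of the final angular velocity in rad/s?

|ω_f| ≈ 28.8 rad/s

The coupling torques are internal; angular momentum about the shared axis is conserved.
Taking A's sense as positive: L = (1.050)(43.3) + (0.9850)(35.8) − (0.2590)(56.3) = 66.15 kg·m²·rad/s.
Combined I = 1.050 + 0.9850 + 0.2590 = 2.294 kg·m².
ω_f = L / I = 66.15 / 2.294 = 28.83 rad/s.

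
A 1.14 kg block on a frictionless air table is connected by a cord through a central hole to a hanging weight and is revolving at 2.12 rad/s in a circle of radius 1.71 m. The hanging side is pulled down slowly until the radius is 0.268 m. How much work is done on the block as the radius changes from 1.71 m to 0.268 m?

W ≈ 297 J

The constraining force is radial, so m r² ω about the center is conserved.
ω₂ = ω₁ (r₁/r₂)² = (2.12)(1.71/0.268)² = 86.31 rad/s.
W = ΔKE = ½m(v₂² − v₁²) = 297.5 J.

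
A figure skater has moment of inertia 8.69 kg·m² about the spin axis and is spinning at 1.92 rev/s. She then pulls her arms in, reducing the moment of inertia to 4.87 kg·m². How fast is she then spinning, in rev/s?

ω₂ ≈ 3.43 rev/s

With no external torque about the axis, L is conserved: I₁ω₁ = I₂ω₂.
ω₂ = I₁ω₁ / I₂ = (8.690)(1.92 rev/s) / (4.870) = 3.426 rev/s.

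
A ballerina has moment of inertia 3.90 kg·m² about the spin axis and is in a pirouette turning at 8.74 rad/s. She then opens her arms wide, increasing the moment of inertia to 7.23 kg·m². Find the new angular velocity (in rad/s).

ω₂ ≈ 4.71 rad/s

With no external torque about the axis, L is conserved: I₁ω₁ = I₂ω₂.
ω₂ = I₁ω₁ / I₂ = (3.900)(8.74 rad/s) / (7.230) = 4.715 rad/s.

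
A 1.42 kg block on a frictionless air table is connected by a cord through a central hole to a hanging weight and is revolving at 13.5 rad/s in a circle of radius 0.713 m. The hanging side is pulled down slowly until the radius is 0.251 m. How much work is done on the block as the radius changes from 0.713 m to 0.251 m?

W ≈ 465 J

No torque about the axis ⇒ m r₁² ω₁ = m r₂² ω₂.
ω₂ = ω₁ (r₁/r₂)² = (13.5)(0.713/0.251)² = 108.9 rad/s.
W = ΔKE = ½m(v₂² − v₁²) = 465.0 J.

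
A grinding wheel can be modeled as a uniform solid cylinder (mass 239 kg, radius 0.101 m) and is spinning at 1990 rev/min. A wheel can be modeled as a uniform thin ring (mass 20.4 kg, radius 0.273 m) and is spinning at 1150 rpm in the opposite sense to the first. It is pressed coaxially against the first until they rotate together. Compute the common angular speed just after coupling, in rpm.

No external torque acts about the common axis, so total angular momentum is conserved.
Moments of inertia: I_A = ½(239)(0.101)² = 1.219 kg·m²; I_B = (20.4)(0.273)² = 1.520 kg·m².
Taking A's sense as positive: L = (1.219)(1990) − (1.520)(1150) = 677.4 kg·m²·rpm.
Combined I = 1.219 + 1.520 = 2.739 kg·m².
ω_f = L / I = 677.4 / 2.739 = 247.3 rpm.

|ω_f| ≈ 247 rpm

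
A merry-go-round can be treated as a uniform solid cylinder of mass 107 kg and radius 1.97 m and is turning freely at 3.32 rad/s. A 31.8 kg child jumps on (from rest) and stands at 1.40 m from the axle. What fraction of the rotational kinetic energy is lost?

The added mass arrives with no angular momentum about the axle, and any external torque about the axle is negligible, so the system's angular momentum is conserved.
I_p = ½(107)(1.97)² = 207.6 kg·m².
Added inertia Σmr² = (31.8)(1.40)² = 62.33 kg·m²; I_f = 207.6 + 62.33 = 270.0 kg·m².
ω_f = I_p ω_i / I_f = (207.6)(3.32) / 270.0 = 2.553 rad/s.
KE_i = ½(207.6)(3.320 rad/s)² = 1144 J; KE_f = ½(270.0)(2.553)² = 880.1 J.
Fraction lost = 0.2309.

fraction ≈ 0.231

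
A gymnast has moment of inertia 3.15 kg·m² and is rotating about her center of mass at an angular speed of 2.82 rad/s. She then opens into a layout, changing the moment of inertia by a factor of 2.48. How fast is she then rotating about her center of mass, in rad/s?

ω₂ ≈ 1.14 rad/s

Angular momentum about the spin axis is conserved since the torque about it is zero.
I₂ = 2.48 × 3.15 = 7.812 kg·m².
ω₂ = I₁ω₁ / I₂ = (3.150)(2.82 rad/s) / (7.812) = 1.137 rad/s.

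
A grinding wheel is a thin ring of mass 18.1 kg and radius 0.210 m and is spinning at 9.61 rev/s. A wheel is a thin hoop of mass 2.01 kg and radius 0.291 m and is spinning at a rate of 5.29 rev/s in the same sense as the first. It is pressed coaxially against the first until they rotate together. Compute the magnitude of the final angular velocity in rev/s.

No external torque acts about the common axis, so total angular momentum is conserved.
Moments of inertia: I_A = (18.1)(0.210)² = 0.7982 kg·m²; I_B = (2.01)(0.291)² = 0.1702 kg·m².
Taking A's sense as positive: L = (0.7982)(9.61) + (0.1702)(5.29) = 8.571 kg·m²·rev/s.
Combined I = 0.7982 + 0.1702 = 0.9684 kg·m².
ω_f = L / I = 8.571 / 0.9684 = 8.851 rev/s.

|ω_f| ≈ 8.85 rev/s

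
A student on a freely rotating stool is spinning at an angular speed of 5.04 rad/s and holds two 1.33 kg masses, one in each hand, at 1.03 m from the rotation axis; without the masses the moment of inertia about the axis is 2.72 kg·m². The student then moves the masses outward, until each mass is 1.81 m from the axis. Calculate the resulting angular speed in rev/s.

ω₂ ≈ 0.389 rev/s

Angular momentum about the spin axis is conserved since the torque about it is zero.
I₁ = 2.72 + 2(1.33)(1.03)² = 5.542 kg·m²; I₂ = 2.72 + 2(1.33)(1.81)² = 11.43 kg·m².
ω₂ = I₁ω₁ / I₂ = (5.542)(5.04 rad/s) / (11.43) = 2.443 rad/s = 0.3888 rev/s.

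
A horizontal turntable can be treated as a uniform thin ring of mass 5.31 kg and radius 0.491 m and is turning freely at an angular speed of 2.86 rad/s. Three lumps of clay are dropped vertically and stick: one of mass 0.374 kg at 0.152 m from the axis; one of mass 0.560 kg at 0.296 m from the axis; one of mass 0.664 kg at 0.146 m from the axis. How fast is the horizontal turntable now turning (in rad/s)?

The added mass arrives with no angular momentum about the axis, and any external torque about the axis is negligible, so the system's angular momentum is conserved.
I_p = (5.31)(0.491)² = 1.280 kg·m².
Added inertia Σmr² = (0.374)(0.152)² + (0.560)(0.296)² + (0.664)(0.146)² = 0.07186 kg·m²; I_f = 1.280 + 0.07186 = 1.352 kg·m².
ω_f = I_p ω_i / I_f = (1.280)(2.86) / 1.352 = 2.708 rad/s.

ω_f ≈ 2.71 rad/s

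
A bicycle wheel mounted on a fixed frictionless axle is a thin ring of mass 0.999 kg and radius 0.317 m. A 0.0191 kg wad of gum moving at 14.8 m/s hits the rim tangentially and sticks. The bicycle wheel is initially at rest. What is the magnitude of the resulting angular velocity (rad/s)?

|ω_f| ≈ 0.876 rad/s

About the axle the impulsive forces during the collision are internal, so angular momentum about that axis is conserved.
I_p = (0.999)(0.317)² = 0.1004 kg·m². Taking the sense of the wad of gum's angular momentum as positive, L_{wad} = m v R = (0.0191)(14.8)(0.317) = 0.08961 kg·m²/s.
L_i = 0 + 0.08961 = 0.08961 kg·m²/s.
After sticking, I_f = I_p + m R² = 0.1004 + (0.0191)(0.317)² = 0.1023 kg·m².
ω_f = L_i / I_f = 0.08961 / 0.1023 = 0.8759 rad/s.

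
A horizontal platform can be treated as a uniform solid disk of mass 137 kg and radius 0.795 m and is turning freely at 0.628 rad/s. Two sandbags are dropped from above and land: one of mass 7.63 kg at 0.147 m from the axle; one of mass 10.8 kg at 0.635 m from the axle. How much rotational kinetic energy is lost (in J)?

The added mass arrives with no angular momentum about the axle, and any external torque about the axle is negligible, so the system's angular momentum is conserved.
I_p = ½(137)(0.795)² = 43.29 kg·m².
Added inertia Σmr² = (7.63)(0.147)² + (10.8)(0.635)² = 4.520 kg·m²; I_f = 43.29 + 4.520 = 47.81 kg·m².
ω_f = I_p ω_i / I_f = (43.29)(0.628) / 47.81 = 0.5686 rad/s.
KE_i = ½(43.29)(0.6280 rad/s)² = 8.537 J; KE_f = ½(47.81)(0.5686)² = 7.730 J.

energy lost ≈ 0.807 J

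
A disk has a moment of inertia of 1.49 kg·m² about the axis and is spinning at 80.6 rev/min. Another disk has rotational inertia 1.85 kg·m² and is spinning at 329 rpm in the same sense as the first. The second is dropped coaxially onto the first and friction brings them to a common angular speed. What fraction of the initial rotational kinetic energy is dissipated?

The coupling torques are internal; angular momentum about the shared axis is conserved.
Taking A's sense as positive: L = (1.490)(80.6) + (1.850)(329) = 728.7 kg·m²·rpm.
Combined I = 1.490 + 1.850 = 3.340 kg·m².
ω_f = L / I = 728.7 / 3.340 = 218.2 rpm.
KE_i = ½ΣIω² = 1151 J; KE_f = ½(3.340)(22.85)² = 871.8 J.
Fraction dissipated = (KE_i − KE_f)/KE_i = 0.2426.

fraction ≈ 0.243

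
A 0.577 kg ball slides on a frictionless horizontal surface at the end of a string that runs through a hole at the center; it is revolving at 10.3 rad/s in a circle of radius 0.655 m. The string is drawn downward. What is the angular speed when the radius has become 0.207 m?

No torque about the axis ⇒ m r₁² ω₁ = m r₂² ω₂.
ω₂ = ω₁ (r₁/r₂)² = (10.3)(0.655/0.207)² = 103.1 rad/s.

ω₂ ≈ 103 rad/s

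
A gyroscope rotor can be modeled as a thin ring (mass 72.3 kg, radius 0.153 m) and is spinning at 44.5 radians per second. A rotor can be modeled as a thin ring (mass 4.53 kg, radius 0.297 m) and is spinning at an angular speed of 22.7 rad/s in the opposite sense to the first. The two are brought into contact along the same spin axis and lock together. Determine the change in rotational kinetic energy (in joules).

ΔKE ≈ -730 J

The coupling torques are internal; angular momentum about the shared axis is conserved.
Moments of inertia: I_A = (72.3)(0.153)² = 1.692 kg·m²; I_B = (4.53)(0.297)² = 0.3996 kg·m².
Taking A's sense as positive: L = (1.692)(44.5) − (0.3996)(22.7) = 66.24 kg·m²·rad/s.
Combined I = 1.692 + 0.3996 = 2.092 kg·m².
ω_f = L / I = 66.24 / 2.092 = 31.66 rad/s.
KE_i = ½ΣIω² = 1779 J; KE_f = ½(2.092)(31.66)² = 1049 J.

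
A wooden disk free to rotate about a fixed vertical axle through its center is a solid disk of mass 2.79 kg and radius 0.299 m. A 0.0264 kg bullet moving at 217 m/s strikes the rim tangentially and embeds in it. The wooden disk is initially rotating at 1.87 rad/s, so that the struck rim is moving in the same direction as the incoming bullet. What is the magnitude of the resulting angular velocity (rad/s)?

The axle reaction passes through the axle and exerts no torque about it; angular momentum about the axle is conserved through the impact.
I_p = ½(2.79)(0.299)² = 0.1247 kg·m². Taking the sense of the bullet's angular momentum as positive, L_{bullet} = m v R = (0.0264)(217)(0.299) = 1.713 kg·m²/s.
L_i = +I_p ω_p + m v R = +(0.1247)(1.87) + 1.713 = 1.946 kg·m²/s.
After sticking, I_f = I_p + m R² = 0.1247 + (0.0264)(0.299)² = 0.1271 kg·m².
ω_f = L_i / I_f = 1.946 / 0.1271 = 15.31 rad/s.

|ω_f| ≈ 15.3 rad/s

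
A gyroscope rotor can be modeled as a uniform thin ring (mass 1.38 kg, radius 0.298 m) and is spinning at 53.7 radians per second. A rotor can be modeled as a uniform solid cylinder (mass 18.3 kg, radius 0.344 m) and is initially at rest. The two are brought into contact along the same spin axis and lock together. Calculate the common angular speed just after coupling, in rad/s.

The coupling torques are internal; angular momentum about the shared axis is conserved.
Moments of inertia: I_A = (1.38)(0.298)² = 0.1225 kg·m²; I_B = ½(18.3)(0.344)² = 1.083 kg·m².
Taking A's sense as positive: L = (0.1225)(53.7) = 6.581 kg·m²·rad/s.
Combined I = 0.1225 + 1.083 = 1.205 kg·m².
ω_f = L / I = 6.581 / 1.205 = 5.460 rad/s.

|ω_f| ≈ 5.46 rad/s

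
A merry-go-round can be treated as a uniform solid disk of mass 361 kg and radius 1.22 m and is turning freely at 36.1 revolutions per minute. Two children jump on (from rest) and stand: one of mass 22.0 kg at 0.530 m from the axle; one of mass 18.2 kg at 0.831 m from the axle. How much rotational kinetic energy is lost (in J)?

energy lost ≈ 125 J

The added mass arrives with no angular momentum about the axle, and any external torque about the axle is negligible, so the system's angular momentum is conserved.
I_p = ½(361)(1.22)² = 268.7 kg·m².
Added inertia Σmr² = (22.0)(0.530)² + (18.2)(0.831)² = 18.75 kg·m²; I_f = 268.7 + 18.75 = 287.4 kg·m².
ω_f = I_p ω_i / I_f = (268.7)(36.1) / 287.4 = 33.75 rpm.
KE_i = ½(268.7)(3.780 rad/s)² = 1920 J; KE_f = ½(287.4)(3.534)² = 1794 J.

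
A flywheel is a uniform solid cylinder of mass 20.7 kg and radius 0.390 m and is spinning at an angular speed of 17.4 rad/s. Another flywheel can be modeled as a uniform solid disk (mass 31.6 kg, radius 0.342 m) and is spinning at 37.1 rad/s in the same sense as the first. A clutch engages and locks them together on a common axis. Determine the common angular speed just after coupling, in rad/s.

The coupling torques are internal; angular momentum about the shared axis is conserved.
Moments of inertia: I_A = ½(20.7)(0.390)² = 1.574 kg·m²; I_B = ½(31.6)(0.342)² = 1.848 kg·m².
Taking A's sense as positive: L = (1.574)(17.4) + (1.848)(37.1) = 95.95 kg·m²·rad/s.
Combined I = 1.574 + 1.848 = 3.422 kg·m².
ω_f = L / I = 95.95 / 3.422 = 28.04 rad/s.

|ω_f| ≈ 28.0 rad/s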